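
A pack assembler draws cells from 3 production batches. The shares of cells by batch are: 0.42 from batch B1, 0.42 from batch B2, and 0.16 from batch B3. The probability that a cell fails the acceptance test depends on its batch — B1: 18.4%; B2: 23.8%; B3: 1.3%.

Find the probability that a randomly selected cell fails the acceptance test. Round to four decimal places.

P(F) = P(F|B1)·P(B1) + P(F|B2)·P(B2) + P(F|B3)·P(B3)
      = 0.184·0.42 + 0.238·0.42 + 0.013·0.16
      = 0.07728 + 0.09996 + 0.00208 = 0.17932

P(F) ≈ 0.1793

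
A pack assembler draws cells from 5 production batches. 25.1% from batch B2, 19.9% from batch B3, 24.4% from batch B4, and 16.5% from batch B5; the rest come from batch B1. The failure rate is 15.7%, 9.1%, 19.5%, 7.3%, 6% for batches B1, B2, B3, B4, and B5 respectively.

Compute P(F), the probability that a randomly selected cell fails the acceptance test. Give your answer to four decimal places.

0.1115

P(B1) = 1 − (0.251 + 0.199 + 0.244 + 0.165) = 0.141.
P(F) = P(F|B1)·P(B1) + P(F|B2)·P(B2) + P(F|B3)·P(B3) + P(F|B4)·P(B4) + P(F|B5)·P(B5)
      = 0.157·0.141 + 0.091·0.251 + 0.195·0.199 + 0.073·0.244 + 0.06·0.165
      = 0.022137 + 0.022841 + 0.038805 + 0.017812 + 0.0099 = 0.111495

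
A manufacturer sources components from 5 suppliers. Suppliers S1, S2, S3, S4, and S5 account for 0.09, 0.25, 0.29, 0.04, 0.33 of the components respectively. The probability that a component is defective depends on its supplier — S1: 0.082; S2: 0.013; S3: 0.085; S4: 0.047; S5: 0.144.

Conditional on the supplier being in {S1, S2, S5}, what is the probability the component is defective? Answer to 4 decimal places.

0.0868

Let S = {S1, S2, S5}.
P(S) = 0.09 + 0.25 + 0.33 = 0.67.
P(D ∩ S) = 0.082·0.09 + 0.013·0.25 + 0.144·0.33 = 0.00738 + 0.00325 + 0.04752 = 0.05815.
P(D | S) = 0.05815 / 0.67 = 0.086791…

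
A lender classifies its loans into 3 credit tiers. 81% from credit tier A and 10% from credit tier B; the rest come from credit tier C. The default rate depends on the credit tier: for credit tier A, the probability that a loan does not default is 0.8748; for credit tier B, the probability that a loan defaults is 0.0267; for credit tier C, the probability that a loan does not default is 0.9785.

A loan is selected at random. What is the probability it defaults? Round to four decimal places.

P(C) = 1 − (0.81 + 0.1) = 0.09.
P(D|A) = 1 − 0.8748 = 0.1252.
P(D|C) = 1 − 0.9785 = 0.0215.
P(D) = P(D|A)·P(A) + P(D|B)·P(B) + P(D|C)·P(C)
      = 0.1252·0.81 + 0.0267·0.1 + 0.0215·0.09
      = 0.101412 + 0.00267 + 0.001935 = 0.106017

0.1060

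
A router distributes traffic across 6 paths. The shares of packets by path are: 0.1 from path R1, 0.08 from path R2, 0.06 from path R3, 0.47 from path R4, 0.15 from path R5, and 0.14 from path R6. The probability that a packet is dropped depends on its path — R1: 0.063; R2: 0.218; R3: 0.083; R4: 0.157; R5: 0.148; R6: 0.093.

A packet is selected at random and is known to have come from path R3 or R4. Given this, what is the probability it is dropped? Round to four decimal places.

P(L|S) ≈ 0.1486

Let S = {R3, R4}.
P(S) = 0.06 + 0.47 = 0.53.
P(L ∩ S) = 0.083·0.06 + 0.157·0.47 = 0.00498 + 0.07379 = 0.07877.
P(L | S) = 0.07877 / 0.53 = 0.148623…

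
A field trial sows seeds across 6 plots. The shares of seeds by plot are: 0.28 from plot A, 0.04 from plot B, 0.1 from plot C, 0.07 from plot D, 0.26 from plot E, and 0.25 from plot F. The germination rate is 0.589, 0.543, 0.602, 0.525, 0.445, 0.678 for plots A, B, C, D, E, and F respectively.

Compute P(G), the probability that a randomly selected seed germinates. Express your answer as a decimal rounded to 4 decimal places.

P(G) ≈ 0.5688

By the law of total probability,
P(G) = P(G|A)·P(A) + P(G|B)·P(B) + P(G|C)·P(C) + P(G|D)·P(D) + P(G|E)·P(E) + P(G|F)·P(F)
      = 0.589·0.28 + 0.543·0.04 + 0.602·0.1 + 0.525·0.07 + 0.445·0.26 + 0.678·0.25
      = 0.16492 + 0.02172 + 0.0602 + 0.03675 + 0.1157 + 0.1695 = 0.56879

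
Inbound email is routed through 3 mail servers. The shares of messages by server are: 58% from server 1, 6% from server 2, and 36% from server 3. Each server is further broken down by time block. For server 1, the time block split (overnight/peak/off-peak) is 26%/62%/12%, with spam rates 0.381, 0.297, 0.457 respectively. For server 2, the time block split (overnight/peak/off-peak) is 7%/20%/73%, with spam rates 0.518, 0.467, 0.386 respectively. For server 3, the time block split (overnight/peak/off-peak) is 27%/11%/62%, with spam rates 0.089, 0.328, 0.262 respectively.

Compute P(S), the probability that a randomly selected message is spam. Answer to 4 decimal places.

P(S|1) = 0.26·0.381 + 0.62·0.297 + 0.12·0.457 = 0.09906 + 0.18414 + 0.05484 = 0.33804
P(S|2) = 0.07·0.518 + 0.2·0.467 + 0.73·0.386 = 0.03626 + 0.0934 + 0.28178 = 0.41144
P(S|3) = 0.27·0.089 + 0.11·0.328 + 0.62·0.262 = 0.02403 + 0.03608 + 0.16244 = 0.22255
Then overall,
P(S) = 0.58·0.33804 + 0.06·0.41144 + 0.36·0.22255
      = 0.1960632 + 0.0246864 + 0.080118 = 0.3008676

P(S) ≈ 0.3009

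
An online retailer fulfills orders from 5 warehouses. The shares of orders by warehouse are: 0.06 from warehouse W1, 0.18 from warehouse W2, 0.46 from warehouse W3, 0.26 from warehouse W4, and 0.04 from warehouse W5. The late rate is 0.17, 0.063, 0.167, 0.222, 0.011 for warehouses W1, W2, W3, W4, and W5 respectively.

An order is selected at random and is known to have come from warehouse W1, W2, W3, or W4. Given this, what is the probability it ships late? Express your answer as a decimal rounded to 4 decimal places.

Let S = {W1, W2, W3, W4}.
P(S) = 0.06 + 0.18 + 0.46 + 0.26 = 0.96.
P(L ∩ S) = 0.17·0.06 + 0.063·0.18 + 0.167·0.46 + 0.222·0.26 = 0.0102 + 0.01134 + 0.07682 + 0.05772 = 0.15608.
P(L | S) = 0.15608 / 0.96 = 0.162583…

0.1626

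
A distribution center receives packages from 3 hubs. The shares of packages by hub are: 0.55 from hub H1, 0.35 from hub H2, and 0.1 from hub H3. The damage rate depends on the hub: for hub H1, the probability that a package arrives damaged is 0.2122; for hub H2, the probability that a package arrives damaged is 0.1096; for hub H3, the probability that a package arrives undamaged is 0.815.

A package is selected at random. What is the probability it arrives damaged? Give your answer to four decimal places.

P(D) ≈ 0.1736

P(D|H3) = 1 − 0.815 = 0.185.
P(D) = P(D|H1)·P(H1) + P(D|H2)·P(H2) + P(D|H3)·P(H3)
      = 0.2122·0.55 + 0.1096·0.35 + 0.185·0.1
      = 0.11671 + 0.03836 + 0.0185 = 0.17357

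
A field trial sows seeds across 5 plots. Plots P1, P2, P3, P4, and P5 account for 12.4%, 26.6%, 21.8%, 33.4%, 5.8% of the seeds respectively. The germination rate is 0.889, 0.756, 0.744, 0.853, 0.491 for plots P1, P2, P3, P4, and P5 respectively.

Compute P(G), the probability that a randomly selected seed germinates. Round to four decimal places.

P(G) = P(G|P1)·P(P1) + P(G|P2)·P(P2) + P(G|P3)·P(P3) + P(G|P4)·P(P4) + P(G|P5)·P(P5)
      = 0.889·0.124 + 0.756·0.266 + 0.744·0.218 + 0.853·0.334 + 0.491·0.058
      = 0.110236 + 0.201096 + 0.162192 + 0.284902 + 0.028478 = 0.786904

0.7869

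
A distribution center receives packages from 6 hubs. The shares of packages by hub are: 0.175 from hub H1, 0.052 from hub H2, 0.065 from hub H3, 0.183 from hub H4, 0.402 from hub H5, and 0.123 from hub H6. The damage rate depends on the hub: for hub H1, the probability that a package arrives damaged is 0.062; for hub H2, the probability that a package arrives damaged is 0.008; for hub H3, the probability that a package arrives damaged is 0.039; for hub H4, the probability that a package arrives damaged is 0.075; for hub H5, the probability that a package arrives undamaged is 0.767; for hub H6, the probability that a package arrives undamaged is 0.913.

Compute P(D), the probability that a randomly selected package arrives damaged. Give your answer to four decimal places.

P(D) ≈ 0.1319

P(D|H5) = 1 − 0.767 = 0.233.
P(D|H6) = 1 − 0.913 = 0.087.
P(D) = P(D|H1)·P(H1) + P(D|H2)·P(H2) + P(D|H3)·P(H3) + P(D|H4)·P(H4) + P(D|H5)·P(H5) + P(D|H6)·P(H6)
      = 0.062·0.175 + 0.008·0.052 + 0.039·0.065 + 0.075·0.183 + 0.233·0.402 + 0.087·0.123
      = 0.01085 + 0.000416 + 0.002535 + 0.013725 + 0.093666 + 0.010701 = 0.131893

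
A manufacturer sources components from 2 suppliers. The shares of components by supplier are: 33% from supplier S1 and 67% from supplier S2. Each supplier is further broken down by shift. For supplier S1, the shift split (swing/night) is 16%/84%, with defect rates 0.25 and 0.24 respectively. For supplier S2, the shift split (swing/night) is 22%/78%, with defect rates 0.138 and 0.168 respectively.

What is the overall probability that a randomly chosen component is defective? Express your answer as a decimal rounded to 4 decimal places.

P(D|S1) = 0.16·0.25 + 0.84·0.24 = 0.04 + 0.2016 = 0.2416
P(D|S2) = 0.22·0.138 + 0.78·0.168 = 0.03036 + 0.13104 = 0.1614
Then overall,
P(D) = 0.33·0.2416 + 0.67·0.1614
      = 0.079728 + 0.108138 = 0.187866

P(D) ≈ 0.1879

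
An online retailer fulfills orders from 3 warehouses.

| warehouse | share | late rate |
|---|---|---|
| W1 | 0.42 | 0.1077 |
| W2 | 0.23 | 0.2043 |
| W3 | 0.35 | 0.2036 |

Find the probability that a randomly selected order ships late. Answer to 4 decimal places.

P(L) ≈ 0.1635

P(L) = P(L|W1)·P(W1) + P(L|W2)·P(W2) + P(L|W3)·P(W3)
      = 0.1077·0.42 + 0.2043·0.23 + 0.2036·0.35
      = 0.045234 + 0.046989 + 0.07126 = 0.163483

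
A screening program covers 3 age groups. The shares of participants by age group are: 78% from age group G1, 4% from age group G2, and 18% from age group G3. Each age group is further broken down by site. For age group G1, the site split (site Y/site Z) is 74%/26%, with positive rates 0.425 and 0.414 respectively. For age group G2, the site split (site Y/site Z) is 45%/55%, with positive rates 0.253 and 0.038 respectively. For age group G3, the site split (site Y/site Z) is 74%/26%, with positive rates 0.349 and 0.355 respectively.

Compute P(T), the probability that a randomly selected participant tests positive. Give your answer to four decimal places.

P(T|G1) = 0.74·0.425 + 0.26·0.414 = 0.3145 + 0.10764 = 0.42214
P(T|G2) = 0.45·0.253 + 0.55·0.038 = 0.11385 + 0.0209 = 0.13475
P(T|G3) = 0.74·0.349 + 0.26·0.355 = 0.25826 + 0.0923 = 0.35056
By total probability over the outer partition,
P(T) = 0.78·0.42214 + 0.04·0.13475 + 0.18·0.35056
      = 0.3292692 + 0.00539 + 0.0631008 = 0.39776

0.3978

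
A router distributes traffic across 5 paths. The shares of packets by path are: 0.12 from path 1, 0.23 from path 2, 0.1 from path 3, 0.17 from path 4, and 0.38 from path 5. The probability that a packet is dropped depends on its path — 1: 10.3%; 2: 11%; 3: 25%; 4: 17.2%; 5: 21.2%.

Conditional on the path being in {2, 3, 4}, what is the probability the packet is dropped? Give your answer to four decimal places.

Let S = {2, 3, 4}.
P(S) = 0.23 + 0.1 + 0.17 = 0.5.
P(L ∩ S) = 0.11·0.23 + 0.25·0.1 + 0.172·0.17 = 0.0253 + 0.025 + 0.02924 = 0.07954.
P(L | S) = 0.07954 / 0.5 = 0.159080…

0.1591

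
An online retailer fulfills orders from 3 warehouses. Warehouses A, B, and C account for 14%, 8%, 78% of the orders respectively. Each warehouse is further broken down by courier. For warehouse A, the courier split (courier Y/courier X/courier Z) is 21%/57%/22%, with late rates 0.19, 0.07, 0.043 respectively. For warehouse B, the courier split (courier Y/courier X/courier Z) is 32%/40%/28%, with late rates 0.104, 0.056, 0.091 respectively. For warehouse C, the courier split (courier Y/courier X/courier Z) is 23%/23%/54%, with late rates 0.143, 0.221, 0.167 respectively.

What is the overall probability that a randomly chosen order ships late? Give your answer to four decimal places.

0.1546

P(L|A) = 0.21·0.19 + 0.57·0.07 + 0.22·0.043 = 0.0399 + 0.0399 + 0.00946 = 0.08926
P(L|B) = 0.32·0.104 + 0.4·0.056 + 0.28·0.091 = 0.03328 + 0.0224 + 0.02548 = 0.08116
P(L|C) = 0.23·0.143 + 0.23·0.221 + 0.54·0.167 = 0.03289 + 0.05083 + 0.09018 = 0.1739
By total probability over the outer partition,
P(L) = 0.14·0.08926 + 0.08·0.08116 + 0.78·0.1739
      = 0.0124964 + 0.0064928 + 0.135642 = 0.1546312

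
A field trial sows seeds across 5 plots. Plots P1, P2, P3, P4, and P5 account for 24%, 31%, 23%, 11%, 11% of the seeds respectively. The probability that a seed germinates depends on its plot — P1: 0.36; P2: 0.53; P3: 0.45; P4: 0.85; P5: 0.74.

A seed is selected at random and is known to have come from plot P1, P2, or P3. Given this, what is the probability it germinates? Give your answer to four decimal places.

Let S = {P1, P2, P3}.
P(S) = 0.24 + 0.31 + 0.23 = 0.78.
P(G ∩ S) = 0.36·0.24 + 0.53·0.31 + 0.45·0.23 = 0.0864 + 0.1643 + 0.1035 = 0.3542.
P(G | S) = 0.3542 / 0.78 = 0.454103…

0.4541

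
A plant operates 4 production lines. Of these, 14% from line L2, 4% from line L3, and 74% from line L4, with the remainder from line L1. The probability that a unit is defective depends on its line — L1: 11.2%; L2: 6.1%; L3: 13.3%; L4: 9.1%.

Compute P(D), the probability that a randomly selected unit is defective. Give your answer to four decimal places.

0.0902

P(L1) = 1 − (0.14 + 0.04 + 0.74) = 0.08.
P(D) = P(D|L1)·P(L1) + P(D|L2)·P(L2) + P(D|L3)·P(L3) + P(D|L4)·P(L4)
      = 0.112·0.08 + 0.061·0.14 + 0.133·0.04 + 0.091·0.74
      = 0.00896 + 0.00854 + 0.00532 + 0.06734 = 0.09016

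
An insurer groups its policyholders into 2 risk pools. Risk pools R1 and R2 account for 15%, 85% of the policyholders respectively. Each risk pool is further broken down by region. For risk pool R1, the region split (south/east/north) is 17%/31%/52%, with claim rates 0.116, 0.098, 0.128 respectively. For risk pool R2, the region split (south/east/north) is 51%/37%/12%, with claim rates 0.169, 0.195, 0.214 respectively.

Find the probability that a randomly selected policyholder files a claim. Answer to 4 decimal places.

P(C) ≈ 0.1739

P(C|R1) = 0.17·0.116 + 0.31·0.098 + 0.52·0.128 = 0.01972 + 0.03038 + 0.06656 = 0.11666
P(C|R2) = 0.51·0.169 + 0.37·0.195 + 0.12·0.214 = 0.08619 + 0.07215 + 0.02568 = 0.18402
By total probability over the outer partition,
P(C) = 0.15·0.11666 + 0.85·0.18402
      = 0.017499 + 0.156417 = 0.173916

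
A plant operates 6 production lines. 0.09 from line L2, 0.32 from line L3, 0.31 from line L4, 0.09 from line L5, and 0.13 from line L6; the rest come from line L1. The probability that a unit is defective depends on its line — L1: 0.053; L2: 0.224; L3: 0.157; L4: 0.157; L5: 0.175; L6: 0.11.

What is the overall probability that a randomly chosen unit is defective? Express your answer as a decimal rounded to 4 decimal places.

P(D) ≈ 0.1523

P(L1) = 1 − (0.09 + 0.32 + 0.31 + 0.09 + 0.13) = 0.06.
P(D) = P(D|L1)·P(L1) + P(D|L2)·P(L2) + P(D|L3)·P(L3) + P(D|L4)·P(L4) + P(D|L5)·P(L5) + P(D|L6)·P(L6)
      = 0.053·0.06 + 0.224·0.09 + 0.157·0.32 + 0.157·0.31 + 0.175·0.09 + 0.11·0.13
      = 0.00318 + 0.02016 + 0.05024 + 0.04867 + 0.01575 + 0.0143 = 0.1523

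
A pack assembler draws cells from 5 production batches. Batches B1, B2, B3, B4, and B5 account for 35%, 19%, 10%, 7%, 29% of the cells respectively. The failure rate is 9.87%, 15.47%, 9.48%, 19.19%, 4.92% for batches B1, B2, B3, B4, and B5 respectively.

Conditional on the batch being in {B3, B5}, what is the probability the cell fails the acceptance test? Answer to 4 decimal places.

Let S = {B3, B5}.
P(S) = 0.1 + 0.29 = 0.39.
P(F ∩ S) = 0.0948·0.1 + 0.0492·0.29 = 0.00948 + 0.014268 = 0.023748.
P(F | S) = 0.023748 / 0.39 = 0.060892…

P(F|S) ≈ 0.0609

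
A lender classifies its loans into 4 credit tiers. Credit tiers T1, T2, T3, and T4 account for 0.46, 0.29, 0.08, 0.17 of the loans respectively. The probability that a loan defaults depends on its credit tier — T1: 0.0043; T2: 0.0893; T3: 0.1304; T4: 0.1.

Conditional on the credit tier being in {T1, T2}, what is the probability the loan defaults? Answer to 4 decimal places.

Let S = {T1, T2}.
P(S) = 0.46 + 0.29 = 0.75.
P(D ∩ S) = 0.0043·0.46 + 0.0893·0.29 = 0.001978 + 0.025897 = 0.027875.
P(D | S) = 0.027875 / 0.75 = 0.037167…

P(D|S) ≈ 0.0372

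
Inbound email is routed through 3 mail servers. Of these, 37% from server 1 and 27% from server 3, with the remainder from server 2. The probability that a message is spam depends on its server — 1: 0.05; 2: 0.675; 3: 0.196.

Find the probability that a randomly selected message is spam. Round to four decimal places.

P(2) = 1 − (0.37 + 0.27) = 0.36.
P(S) = P(S|1)·P(1) + P(S|2)·P(2) + P(S|3)·P(3)
      = 0.05·0.37 + 0.675·0.36 + 0.196·0.27
      = 0.0185 + 0.243 + 0.05292 = 0.31442

P(S) ≈ 0.3144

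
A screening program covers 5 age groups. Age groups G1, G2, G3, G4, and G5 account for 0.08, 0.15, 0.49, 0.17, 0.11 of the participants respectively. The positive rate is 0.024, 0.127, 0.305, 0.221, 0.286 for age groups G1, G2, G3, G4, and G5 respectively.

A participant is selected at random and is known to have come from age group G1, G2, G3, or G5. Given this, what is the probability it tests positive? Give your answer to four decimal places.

Let S = {G1, G2, G3, G5}.
P(S) = 0.08 + 0.15 + 0.49 + 0.11 = 0.83.
P(T ∩ S) = 0.024·0.08 + 0.127·0.15 + 0.305·0.49 + 0.286·0.11 = 0.00192 + 0.01905 + 0.14945 + 0.03146 = 0.20188.
P(T | S) = 0.20188 / 0.83 = 0.243229…

0.2432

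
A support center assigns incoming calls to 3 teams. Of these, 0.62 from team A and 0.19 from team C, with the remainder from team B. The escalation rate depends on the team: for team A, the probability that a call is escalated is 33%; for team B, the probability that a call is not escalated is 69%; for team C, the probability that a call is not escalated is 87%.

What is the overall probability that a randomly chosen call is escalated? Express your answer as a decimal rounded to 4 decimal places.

P(E) ≈ 0.2882

P(B) = 1 − (0.62 + 0.19) = 0.19.
P(E|B) = 1 − 0.69 = 0.31.
P(E|C) = 1 − 0.87 = 0.13.
P(E) = P(E|A)·P(A) + P(E|B)·P(B) + P(E|C)·P(C)
      = 0.33·0.62 + 0.31·0.19 + 0.13·0.19
      = 0.2046 + 0.0589 + 0.0247 = 0.2882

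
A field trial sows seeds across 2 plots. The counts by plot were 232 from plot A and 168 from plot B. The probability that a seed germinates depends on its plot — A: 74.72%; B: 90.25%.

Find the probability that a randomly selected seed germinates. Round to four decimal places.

Total: 232 + 168 = 400.
P(A) = 232/400 = 0.58. P(B) = 168/400 = 0.42.
Summing over the partition,
P(G) = P(G|A)·P(A) + P(G|B)·P(B)
      = 0.7472·0.58 + 0.9025·0.42
      = 0.433376 + 0.37905 = 0.812426

0.8124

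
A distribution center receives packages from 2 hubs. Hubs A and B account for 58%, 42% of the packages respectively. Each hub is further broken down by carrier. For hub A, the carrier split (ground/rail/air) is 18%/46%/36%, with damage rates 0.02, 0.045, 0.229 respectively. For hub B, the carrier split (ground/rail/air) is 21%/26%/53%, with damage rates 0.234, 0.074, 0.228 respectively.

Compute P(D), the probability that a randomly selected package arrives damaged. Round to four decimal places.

P(D|A) = 0.18·0.02 + 0.46·0.045 + 0.36·0.229 = 0.0036 + 0.0207 + 0.08244 = 0.10674
P(D|B) = 0.21·0.234 + 0.26·0.074 + 0.53·0.228 = 0.04914 + 0.01924 + 0.12084 = 0.18922
By total probability over the outer partition,
P(D) = 0.58·0.10674 + 0.42·0.18922
      = 0.0619092 + 0.0794724 = 0.1413816

P(D) ≈ 0.1414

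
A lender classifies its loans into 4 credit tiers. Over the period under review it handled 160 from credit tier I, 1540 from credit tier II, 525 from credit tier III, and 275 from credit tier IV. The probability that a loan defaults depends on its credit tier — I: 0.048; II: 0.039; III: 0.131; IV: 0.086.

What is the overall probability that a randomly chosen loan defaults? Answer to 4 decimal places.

0.0641

Total: 160 + 1540 + 525 + 275 = 2500.
P(I) = 160/2500 = 0.064. P(II) = 1540/2500 = 0.616. P(III) = 525/2500 = 0.21. P(IV) = 275/2500 = 0.11.
P(D) = P(D|I)·P(I) + P(D|II)·P(II) + P(D|III)·P(III) + P(D|IV)·P(IV)
      = 0.048·0.064 + 0.039·0.616 + 0.131·0.21 + 0.086·0.11
      = 0.003072 + 0.024024 + 0.02751 + 0.00946 = 0.064066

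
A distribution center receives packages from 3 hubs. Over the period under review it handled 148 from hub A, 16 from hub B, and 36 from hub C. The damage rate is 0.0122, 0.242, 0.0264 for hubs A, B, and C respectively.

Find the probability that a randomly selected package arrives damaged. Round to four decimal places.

P(D) ≈ 0.0331

Total: 148 + 16 + 36 = 200.
P(A) = 148/200 = 0.74. P(B) = 16/200 = 0.08. P(C) = 36/200 = 0.18.
Summing over the partition,
P(D) = P(D|A)·P(A) + P(D|B)·P(B) + P(D|C)·P(C)
      = 0.0122·0.74 + 0.242·0.08 + 0.0264·0.18
      = 0.009028 + 0.01936 + 0.004752 = 0.03314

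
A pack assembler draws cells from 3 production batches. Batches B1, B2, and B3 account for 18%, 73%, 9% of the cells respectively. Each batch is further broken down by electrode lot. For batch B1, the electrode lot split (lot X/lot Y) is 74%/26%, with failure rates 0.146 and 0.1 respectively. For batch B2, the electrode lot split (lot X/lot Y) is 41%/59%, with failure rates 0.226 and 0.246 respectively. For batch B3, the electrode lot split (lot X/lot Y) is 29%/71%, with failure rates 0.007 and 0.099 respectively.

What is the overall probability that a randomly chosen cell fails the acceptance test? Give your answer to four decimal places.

0.2042

P(F|B1) = 0.74·0.146 + 0.26·0.1 = 0.10804 + 0.026 = 0.13404
P(F|B2) = 0.41·0.226 + 0.59·0.246 = 0.09266 + 0.14514 = 0.2378
P(F|B3) = 0.29·0.007 + 0.71·0.099 = 0.00203 + 0.07029 = 0.07232
Then overall,
P(F) = 0.18·0.13404 + 0.73·0.2378 + 0.09·0.07232
      = 0.0241272 + 0.173594 + 0.0065088 = 0.20423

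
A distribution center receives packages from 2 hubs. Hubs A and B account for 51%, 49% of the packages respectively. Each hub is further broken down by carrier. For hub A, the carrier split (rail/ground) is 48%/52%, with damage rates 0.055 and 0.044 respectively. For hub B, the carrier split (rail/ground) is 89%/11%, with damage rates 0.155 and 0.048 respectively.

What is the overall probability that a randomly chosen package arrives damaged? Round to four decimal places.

P(D|A) = 0.48·0.055 + 0.52·0.044 = 0.0264 + 0.02288 = 0.04928
P(D|B) = 0.89·0.155 + 0.11·0.048 = 0.13795 + 0.00528 = 0.14323
By total probability over the outer partition,
P(D) = 0.51·0.04928 + 0.49·0.14323
      = 0.0251328 + 0.0701827 = 0.0953155

0.0953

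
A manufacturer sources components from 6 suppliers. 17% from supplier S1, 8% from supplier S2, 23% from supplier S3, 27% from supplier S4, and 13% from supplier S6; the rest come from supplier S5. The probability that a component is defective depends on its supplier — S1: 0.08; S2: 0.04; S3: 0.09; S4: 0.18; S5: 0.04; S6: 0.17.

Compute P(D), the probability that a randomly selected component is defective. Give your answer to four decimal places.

P(S5) = 1 − (0.17 + 0.08 + 0.23 + 0.27 + 0.13) = 0.12.
By the law of total probability,
P(D) = P(D|S1)·P(S1) + P(D|S2)·P(S2) + P(D|S3)·P(S3) + P(D|S4)·P(S4) + P(D|S5)·P(S5) + P(D|S6)·P(S6)
      = 0.08·0.17 + 0.04·0.08 + 0.09·0.23 + 0.18·0.27 + 0.04·0.12 + 0.17·0.13
      = 0.0136 + 0.0032 + 0.0207 + 0.0486 + 0.0048 + 0.0221 = 0.113

0.1130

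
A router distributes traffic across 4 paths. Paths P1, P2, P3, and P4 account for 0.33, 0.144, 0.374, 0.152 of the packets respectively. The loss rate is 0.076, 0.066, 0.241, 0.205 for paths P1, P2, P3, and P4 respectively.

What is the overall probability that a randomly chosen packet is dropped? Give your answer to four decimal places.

P(L) ≈ 0.1559

P(L) = P(L|P1)·P(P1) + P(L|P2)·P(P2) + P(L|P3)·P(P3) + P(L|P4)·P(P4)
      = 0.076·0.33 + 0.066·0.144 + 0.241·0.374 + 0.205·0.152
      = 0.02508 + 0.009504 + 0.090134 + 0.03116 = 0.155878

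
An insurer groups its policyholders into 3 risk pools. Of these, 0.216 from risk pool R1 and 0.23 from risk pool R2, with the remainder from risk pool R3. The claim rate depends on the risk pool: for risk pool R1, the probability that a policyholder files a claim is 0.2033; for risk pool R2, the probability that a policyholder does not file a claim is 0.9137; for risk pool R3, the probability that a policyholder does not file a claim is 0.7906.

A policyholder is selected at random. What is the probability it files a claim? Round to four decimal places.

0.1798

P(R3) = 1 − (0.216 + 0.23) = 0.554.
P(C|R2) = 1 − 0.9137 = 0.0863.
P(C|R3) = 1 − 0.7906 = 0.2094.
P(C) = P(C|R1)·P(R1) + P(C|R2)·P(R2) + P(C|R3)·P(R3)
      = 0.2033·0.216 + 0.0863·0.23 + 0.2094·0.554
      = 0.0439128 + 0.019849 + 0.1160076 = 0.1797694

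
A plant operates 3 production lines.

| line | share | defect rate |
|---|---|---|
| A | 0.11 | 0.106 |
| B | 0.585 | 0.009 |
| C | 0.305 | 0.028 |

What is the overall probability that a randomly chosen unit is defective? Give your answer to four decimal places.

P(D) = P(D|A)·P(A) + P(D|B)·P(B) + P(D|C)·P(C)
      = 0.106·0.11 + 0.009·0.585 + 0.028·0.305
      = 0.01166 + 0.005265 + 0.00854 = 0.025465

0.0255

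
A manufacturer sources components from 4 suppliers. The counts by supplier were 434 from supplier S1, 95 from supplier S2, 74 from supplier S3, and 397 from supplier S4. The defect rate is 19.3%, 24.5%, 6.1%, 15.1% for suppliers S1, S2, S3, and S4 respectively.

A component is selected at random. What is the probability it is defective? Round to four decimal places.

P(D) ≈ 0.1715

Total: 434 + 95 + 74 + 397 = 1000.
P(S1) = 434/1000 = 0.434. P(S2) = 95/1000 = 0.095. P(S3) = 74/1000 = 0.074. P(S4) = 397/1000 = 0.397.
By the law of total probability,
P(D) = P(D|S1)·P(S1) + P(D|S2)·P(S2) + P(D|S3)·P(S3) + P(D|S4)·P(S4)
      = 0.193·0.434 + 0.245·0.095 + 0.061·0.074 + 0.151·0.397
      = 0.083762 + 0.023275 + 0.004514 + 0.059947 = 0.171498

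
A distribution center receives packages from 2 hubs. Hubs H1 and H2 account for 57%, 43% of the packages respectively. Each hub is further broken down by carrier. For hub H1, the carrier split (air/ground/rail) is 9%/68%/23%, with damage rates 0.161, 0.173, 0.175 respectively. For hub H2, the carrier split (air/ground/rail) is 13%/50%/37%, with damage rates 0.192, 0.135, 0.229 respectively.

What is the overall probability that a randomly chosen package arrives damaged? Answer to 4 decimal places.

P(D|H1) = 0.09·0.161 + 0.68·0.173 + 0.23·0.175 = 0.01449 + 0.11764 + 0.04025 = 0.17238
P(D|H2) = 0.13·0.192 + 0.5·0.135 + 0.37·0.229 = 0.02496 + 0.0675 + 0.08473 = 0.17719
By total probability over the outer partition,
P(D) = 0.57·0.17238 + 0.43·0.17719
      = 0.0982566 + 0.0761917 = 0.1744483

0.1744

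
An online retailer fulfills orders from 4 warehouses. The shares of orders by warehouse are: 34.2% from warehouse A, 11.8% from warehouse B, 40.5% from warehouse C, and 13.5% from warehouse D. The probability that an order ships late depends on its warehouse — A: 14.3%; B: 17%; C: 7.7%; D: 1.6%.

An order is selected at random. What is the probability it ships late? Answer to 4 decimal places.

0.1023

P(L) = P(L|A)·P(A) + P(L|B)·P(B) + P(L|C)·P(C) + P(L|D)·P(D)
      = 0.143·0.342 + 0.17·0.118 + 0.077·0.405 + 0.016·0.135
      = 0.048906 + 0.02006 + 0.031185 + 0.00216 = 0.102311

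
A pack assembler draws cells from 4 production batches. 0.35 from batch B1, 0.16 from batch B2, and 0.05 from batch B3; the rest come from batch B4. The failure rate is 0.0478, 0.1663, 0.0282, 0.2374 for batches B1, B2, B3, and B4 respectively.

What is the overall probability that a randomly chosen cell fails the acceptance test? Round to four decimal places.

P(B4) = 1 − (0.35 + 0.16 + 0.05) = 0.44.
P(F) = P(F|B1)·P(B1) + P(F|B2)·P(B2) + P(F|B3)·P(B3) + P(F|B4)·P(B4)
      = 0.0478·0.35 + 0.1663·0.16 + 0.0282·0.05 + 0.2374·0.44
      = 0.01673 + 0.026608 + 0.00141 + 0.104456 = 0.149204

0.1492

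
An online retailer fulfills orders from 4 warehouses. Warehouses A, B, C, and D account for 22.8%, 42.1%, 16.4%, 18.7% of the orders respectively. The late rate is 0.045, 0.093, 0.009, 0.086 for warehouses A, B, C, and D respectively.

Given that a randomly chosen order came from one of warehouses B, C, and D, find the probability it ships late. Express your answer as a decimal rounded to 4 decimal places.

P(L|S) ≈ 0.0735

Let S = {B, C, D}.
P(S) = 0.421 + 0.164 + 0.187 = 0.772.
P(L ∩ S) = 0.093·0.421 + 0.009·0.164 + 0.086·0.187 = 0.039153 + 0.001476 + 0.016082 = 0.056711.
P(L | S) = 0.056711 / 0.772 = 0.073460…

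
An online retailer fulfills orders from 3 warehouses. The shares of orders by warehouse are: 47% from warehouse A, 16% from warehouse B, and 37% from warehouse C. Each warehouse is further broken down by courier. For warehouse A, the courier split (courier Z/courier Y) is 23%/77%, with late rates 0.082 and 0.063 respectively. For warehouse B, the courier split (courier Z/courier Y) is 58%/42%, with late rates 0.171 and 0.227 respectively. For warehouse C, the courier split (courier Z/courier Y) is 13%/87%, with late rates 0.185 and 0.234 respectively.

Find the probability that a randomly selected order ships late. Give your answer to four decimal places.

P(L|A) = 0.23·0.082 + 0.77·0.063 = 0.01886 + 0.04851 = 0.06737
P(L|B) = 0.58·0.171 + 0.42·0.227 = 0.09918 + 0.09534 = 0.19452
P(L|C) = 0.13·0.185 + 0.87·0.234 = 0.02405 + 0.20358 = 0.22763
By total probability over the outer partition,
P(L) = 0.47·0.06737 + 0.16·0.19452 + 0.37·0.22763
      = 0.0316639 + 0.0311232 + 0.0842231 = 0.1470102

0.1470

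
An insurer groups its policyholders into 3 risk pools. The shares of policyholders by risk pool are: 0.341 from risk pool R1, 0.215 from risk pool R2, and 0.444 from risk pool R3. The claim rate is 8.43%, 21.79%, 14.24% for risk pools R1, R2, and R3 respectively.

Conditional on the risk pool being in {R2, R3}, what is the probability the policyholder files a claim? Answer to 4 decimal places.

Let S = {R2, R3}.
P(S) = 0.215 + 0.444 = 0.659.
P(C ∩ S) = 0.2179·0.215 + 0.1424·0.444 = 0.0468485 + 0.0632256 = 0.1100741.
P(C | S) = 0.1100741 / 0.659 = 0.167032…

P(C|S) ≈ 0.1670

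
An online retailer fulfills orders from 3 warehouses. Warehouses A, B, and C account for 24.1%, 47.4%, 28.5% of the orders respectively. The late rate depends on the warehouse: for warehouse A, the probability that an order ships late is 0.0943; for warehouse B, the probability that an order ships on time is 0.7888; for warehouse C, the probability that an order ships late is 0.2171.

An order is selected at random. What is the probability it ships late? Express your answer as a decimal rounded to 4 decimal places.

P(L|B) = 1 − 0.7888 = 0.2112.
P(L) = P(L|A)·P(A) + P(L|B)·P(B) + P(L|C)·P(C)
      = 0.0943·0.241 + 0.2112·0.474 + 0.2171·0.285
      = 0.0227263 + 0.1001088 + 0.0618735 = 0.1847086

0.1847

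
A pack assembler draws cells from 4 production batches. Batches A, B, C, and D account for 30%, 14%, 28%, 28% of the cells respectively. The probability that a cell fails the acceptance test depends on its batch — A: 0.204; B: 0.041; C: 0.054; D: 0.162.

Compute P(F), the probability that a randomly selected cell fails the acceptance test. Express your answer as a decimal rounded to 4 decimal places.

P(F) = P(F|A)·P(A) + P(F|B)·P(B) + P(F|C)·P(C) + P(F|D)·P(D)
      = 0.204·0.3 + 0.041·0.14 + 0.054·0.28 + 0.162·0.28
      = 0.0612 + 0.00574 + 0.01512 + 0.04536 = 0.12742

P(F) ≈ 0.1274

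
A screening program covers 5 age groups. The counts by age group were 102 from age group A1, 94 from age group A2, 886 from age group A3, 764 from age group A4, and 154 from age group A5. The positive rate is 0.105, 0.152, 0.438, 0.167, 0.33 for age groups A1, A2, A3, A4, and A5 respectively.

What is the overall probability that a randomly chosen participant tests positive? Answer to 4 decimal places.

0.2957

Total: 102 + 94 + 886 + 764 + 154 = 2000.
P(A1) = 102/2000 = 0.051. P(A2) = 94/2000 = 0.047. P(A3) = 886/2000 = 0.443. P(A4) = 764/2000 = 0.382. P(A5) = 154/2000 = 0.077.
Using total probability over the partition,
P(T) = P(T|A1)·P(A1) + P(T|A2)·P(A2) + P(T|A3)·P(A3) + P(T|A4)·P(A4) + P(T|A5)·P(A5)
      = 0.105·0.051 + 0.152·0.047 + 0.438·0.443 + 0.167·0.382 + 0.33·0.077
      = 0.005355 + 0.007144 + 0.194034 + 0.063794 + 0.02541 = 0.295737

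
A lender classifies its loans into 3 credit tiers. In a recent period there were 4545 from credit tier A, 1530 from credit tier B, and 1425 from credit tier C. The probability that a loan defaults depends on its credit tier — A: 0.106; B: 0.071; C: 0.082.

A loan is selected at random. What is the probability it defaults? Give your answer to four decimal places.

Total: 4545 + 1530 + 1425 = 7500.
P(A) = 4545/7500 = 0.606. P(B) = 1530/7500 = 0.204. P(C) = 1425/7500 = 0.19.
P(D) = P(D|A)·P(A) + P(D|B)·P(B) + P(D|C)·P(C)
      = 0.106·0.606 + 0.071·0.204 + 0.082·0.19
      = 0.064236 + 0.014484 + 0.01558 = 0.0943

0.0943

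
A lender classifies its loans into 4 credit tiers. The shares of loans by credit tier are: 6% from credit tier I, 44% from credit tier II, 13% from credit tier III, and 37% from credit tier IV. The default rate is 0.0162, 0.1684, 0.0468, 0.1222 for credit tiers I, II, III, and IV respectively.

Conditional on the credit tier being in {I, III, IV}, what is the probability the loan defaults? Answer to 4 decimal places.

Let S = {I, III, IV}.
P(S) = 0.06 + 0.13 + 0.37 = 0.56.
P(D ∩ S) = 0.0162·0.06 + 0.0468·0.13 + 0.1222·0.37 = 0.000972 + 0.006084 + 0.045214 = 0.05227.
P(D | S) = 0.05227 / 0.56 = 0.093339…

0.0933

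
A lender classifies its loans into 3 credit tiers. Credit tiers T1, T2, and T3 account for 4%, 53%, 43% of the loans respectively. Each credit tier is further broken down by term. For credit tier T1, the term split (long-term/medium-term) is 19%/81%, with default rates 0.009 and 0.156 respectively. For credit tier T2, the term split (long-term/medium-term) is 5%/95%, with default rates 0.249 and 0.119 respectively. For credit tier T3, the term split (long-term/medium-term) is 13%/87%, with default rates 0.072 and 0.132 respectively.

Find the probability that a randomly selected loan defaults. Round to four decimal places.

0.1250

P(D|T1) = 0.19·0.009 + 0.81·0.156 = 0.00171 + 0.12636 = 0.12807
P(D|T2) = 0.05·0.249 + 0.95·0.119 = 0.01245 + 0.11305 = 0.1255
P(D|T3) = 0.13·0.072 + 0.87·0.132 = 0.00936 + 0.11484 = 0.1242
Then overall,
P(D) = 0.04·0.12807 + 0.53·0.1255 + 0.43·0.1242
      = 0.0051228 + 0.066515 + 0.053406 = 0.1250438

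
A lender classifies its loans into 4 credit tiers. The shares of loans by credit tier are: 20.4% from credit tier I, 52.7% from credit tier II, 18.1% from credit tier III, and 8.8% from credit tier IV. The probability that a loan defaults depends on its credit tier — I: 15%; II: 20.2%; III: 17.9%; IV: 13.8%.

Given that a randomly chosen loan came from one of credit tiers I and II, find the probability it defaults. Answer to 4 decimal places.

0.1875

Let S = {I, II}.
P(S) = 0.204 + 0.527 = 0.731.
P(D ∩ S) = 0.15·0.204 + 0.202·0.527 = 0.0306 + 0.106454 = 0.137054.
P(D | S) = 0.137054 / 0.731 = 0.187488…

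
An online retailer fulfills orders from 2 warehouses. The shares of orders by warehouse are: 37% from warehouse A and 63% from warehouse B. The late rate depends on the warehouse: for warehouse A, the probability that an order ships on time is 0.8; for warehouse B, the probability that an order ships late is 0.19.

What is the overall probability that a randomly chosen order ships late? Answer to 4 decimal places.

0.1937

P(L|A) = 1 − 0.8 = 0.2.
By the law of total probability,
P(L) = P(L|A)·P(A) + P(L|B)·P(B)
      = 0.2·0.37 + 0.19·0.63
      = 0.074 + 0.1197 = 0.1937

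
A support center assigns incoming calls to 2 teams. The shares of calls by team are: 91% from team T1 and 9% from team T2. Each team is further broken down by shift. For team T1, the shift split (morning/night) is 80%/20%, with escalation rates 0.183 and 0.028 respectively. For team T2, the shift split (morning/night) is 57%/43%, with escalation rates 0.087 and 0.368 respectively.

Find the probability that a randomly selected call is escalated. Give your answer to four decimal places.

P(E) ≈ 0.1570

P(E|T1) = 0.8·0.183 + 0.2·0.028 = 0.1464 + 0.0056 = 0.152
P(E|T2) = 0.57·0.087 + 0.43·0.368 = 0.04959 + 0.15824 = 0.20783
Then overall,
P(E) = 0.91·0.152 + 0.09·0.20783
      = 0.13832 + 0.0187047 = 0.1570247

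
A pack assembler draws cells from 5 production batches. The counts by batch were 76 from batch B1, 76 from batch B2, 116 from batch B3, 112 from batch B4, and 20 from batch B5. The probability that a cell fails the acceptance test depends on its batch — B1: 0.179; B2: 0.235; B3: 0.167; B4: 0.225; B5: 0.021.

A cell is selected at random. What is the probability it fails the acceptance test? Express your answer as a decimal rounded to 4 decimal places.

P(F) ≈ 0.1911

Total: 76 + 76 + 116 + 112 + 20 = 400.
P(B1) = 76/400 = 0.19. P(B2) = 76/400 = 0.19. P(B3) = 116/400 = 0.29. P(B4) = 112/400 = 0.28. P(B5) = 20/400 = 0.05.
P(F) = P(F|B1)·P(B1) + P(F|B2)·P(B2) + P(F|B3)·P(B3) + P(F|B4)·P(B4) + P(F|B5)·P(B5)
      = 0.179·0.19 + 0.235·0.19 + 0.167·0.29 + 0.225·0.28 + 0.021·0.05
      = 0.03401 + 0.04465 + 0.04843 + 0.063 + 0.00105 = 0.19114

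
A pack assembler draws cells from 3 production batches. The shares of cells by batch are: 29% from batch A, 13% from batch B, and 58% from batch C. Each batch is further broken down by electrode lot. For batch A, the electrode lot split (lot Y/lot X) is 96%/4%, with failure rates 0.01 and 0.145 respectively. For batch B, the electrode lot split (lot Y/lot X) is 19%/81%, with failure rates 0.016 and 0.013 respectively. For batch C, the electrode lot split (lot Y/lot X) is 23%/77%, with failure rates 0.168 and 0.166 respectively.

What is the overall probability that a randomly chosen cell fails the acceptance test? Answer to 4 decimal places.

P(F|A) = 0.96·0.01 + 0.04·0.145 = 0.0096 + 0.0058 = 0.0154
P(F|B) = 0.19·0.016 + 0.81·0.013 = 0.00304 + 0.01053 = 0.01357
P(F|C) = 0.23·0.168 + 0.77·0.166 = 0.03864 + 0.12782 = 0.16646
By total probability over the outer partition,
P(F) = 0.29·0.0154 + 0.13·0.01357 + 0.58·0.16646
      = 0.004466 + 0.0017641 + 0.0965468 = 0.1027769

P(F) ≈ 0.1028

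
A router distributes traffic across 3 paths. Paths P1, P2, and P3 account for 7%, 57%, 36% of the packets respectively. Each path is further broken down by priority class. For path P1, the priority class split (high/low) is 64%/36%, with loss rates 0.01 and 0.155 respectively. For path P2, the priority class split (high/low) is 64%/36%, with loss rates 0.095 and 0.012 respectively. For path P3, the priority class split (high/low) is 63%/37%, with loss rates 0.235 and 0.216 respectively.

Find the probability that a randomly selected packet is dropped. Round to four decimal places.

P(L) ≈ 0.1235

P(L|P1) = 0.64·0.01 + 0.36·0.155 = 0.0064 + 0.0558 = 0.0622
P(L|P2) = 0.64·0.095 + 0.36·0.012 = 0.0608 + 0.00432 = 0.06512
P(L|P3) = 0.63·0.235 + 0.37·0.216 = 0.14805 + 0.07992 = 0.22797
By total probability over the outer partition,
P(L) = 0.07·0.0622 + 0.57·0.06512 + 0.36·0.22797
      = 0.004354 + 0.0371184 + 0.0820692 = 0.1235416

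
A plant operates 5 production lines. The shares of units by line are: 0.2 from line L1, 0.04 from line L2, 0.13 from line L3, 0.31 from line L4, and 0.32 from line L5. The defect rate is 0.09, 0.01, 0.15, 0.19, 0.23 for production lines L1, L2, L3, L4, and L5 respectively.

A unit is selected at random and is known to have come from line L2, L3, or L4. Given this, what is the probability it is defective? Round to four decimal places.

0.1642

Let S = {L2, L3, L4}.
P(S) = 0.04 + 0.13 + 0.31 = 0.48.
P(D ∩ S) = 0.01·0.04 + 0.15·0.13 + 0.19·0.31 = 0.0004 + 0.0195 + 0.0589 = 0.0788.
P(D | S) = 0.0788 / 0.48 = 0.164167…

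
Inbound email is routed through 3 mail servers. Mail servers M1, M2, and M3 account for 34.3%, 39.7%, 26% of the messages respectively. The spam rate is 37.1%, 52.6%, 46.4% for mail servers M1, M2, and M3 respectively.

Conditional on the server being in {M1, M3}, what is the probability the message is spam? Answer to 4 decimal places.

P(S|J) ≈ 0.4111

Let J = {M1, M3}.
P(J) = 0.343 + 0.26 = 0.603.
P(S ∩ J) = 0.371·0.343 + 0.464·0.26 = 0.127253 + 0.12064 = 0.247893.
P(S | J) = 0.247893 / 0.603 = 0.411100…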